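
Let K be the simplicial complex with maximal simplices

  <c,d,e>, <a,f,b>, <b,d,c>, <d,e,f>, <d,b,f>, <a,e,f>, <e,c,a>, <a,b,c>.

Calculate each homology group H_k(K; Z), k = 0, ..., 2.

H_0 ≅ Z,  H_1 = 0,  H_2 ≅ Z.

Take the total order a < b < c < d < e < f on the vertex set. Then K (dimension 2) consists of the simplices:

  0-simplices (6): a, b, c, d, e, f
  1-simplices (12): ab, ac, ae, af, bc, bd, bf, cd, ce, de, df, ef
  2-simplices (8): abc, abf, ace, aef, bcd, bdf, cde, def

giving chain groups C_0 ≅ Z^6, C_1 ≅ Z^12, C_2 ≅ Z^8.

∂_1: C_1 → C_0 sends each edge [p,q] (with p < q) to q − p.
As a 6×12 matrix over Z this has rank 5, with invariant factors (1,1,1,1,1).

The boundary map ∂_2: C_2 → C_1 maps a triangle to the signed sum of its edges. For instance
  ∂def = ef − df + de,
  ∂ace = ce − ae + ac.
The resulting 12×8 matrix has rank 7, and its Smith normal form has invariant factors (1,1,1,1,1,1,1).

Computing H_k = (kernel of ∂_k) / (image of ∂_{k+1}):

  H_0: rank C_0 − rank ∂_1 = 6 − 5 = 1, and the invariant factors of ∂_1 are all 1, so H_0 ≅ Z.
  H_1: rank ker ∂_1 − rank ∂_2 = (12 − 5) − 7 = 0, and the invariant factors of ∂_2 are all 1, so H_1 ≅ 0.
  H_2: rank ker ∂_2 − rank ∂_3 = (8 − 7) − 0 = 1, and there is no ∂_3, so H_2 ≅ Z.

As a check, the Euler characteristic is 6 − 12 + 8 = 2, which agrees with 1 − 0 + 1 = 2.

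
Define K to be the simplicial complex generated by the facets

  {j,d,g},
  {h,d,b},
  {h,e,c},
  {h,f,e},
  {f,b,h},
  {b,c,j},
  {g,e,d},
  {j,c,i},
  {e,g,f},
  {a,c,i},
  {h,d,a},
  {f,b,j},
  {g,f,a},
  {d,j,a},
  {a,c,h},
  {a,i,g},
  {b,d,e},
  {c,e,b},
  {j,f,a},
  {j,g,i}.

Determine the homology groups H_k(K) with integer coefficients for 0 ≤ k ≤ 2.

K has 10 vertices, 30 edges, 20 triangles.
rank ∂_0 = 0, rank ∂_1 = 9 ⇒ b_0 = 10 − 0 − 9 = 1; all invariant factors of ∂_1 are 1 so no torsion. So H_0 ≅ Z.
rank ∂_1 = 9, rank ∂_2 = 20 ⇒ b_1 = 30 − 9 − 20 = 1; ∂_2 has invariant factor(s) [2] giving torsion. So H_1 ≅ Z ⊕ Z/2.
rank ∂_2 = 20, rank ∂_3 = 0 ⇒ b_2 = 20 − 20 − 0 = 0. So H_2 ≅ 0.

H_0 = Z,  H_1 = Z ⊕ Z/2,  H_2 = 0.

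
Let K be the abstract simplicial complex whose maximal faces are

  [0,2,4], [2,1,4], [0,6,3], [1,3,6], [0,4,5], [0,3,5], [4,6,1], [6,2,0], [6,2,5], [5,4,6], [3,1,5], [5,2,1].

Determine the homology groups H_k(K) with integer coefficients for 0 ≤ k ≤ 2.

Order the vertices as 0 < 1 < 2 < 3 < 4 < 5 < 6. Listing each simplex with vertices in this order, K has dimension 2 with simplices:

  0-simplices (7): [0], [1], [2], [3], [4], [5], [6]
  1-simplices (18): [0,2], [0,3], [0,4], [0,5], [0,6], [1,2], [1,3], [1,4], [1,5], [1,6], [2,4], [2,5], [2,6], [3,5], [3,6], [4,5], [4,6], [5,6]
  2-simplices (12): [0,2,4], [0,2,6], [0,3,5], [0,3,6], [0,4,5], [1,2,4], [1,2,5], [1,3,5], [1,3,6], [1,4,6], [2,5,6], [4,5,6]

giving chain groups C_0 ≅ Z^7, C_1 ≅ Z^18, C_2 ≅ Z^12.

The boundary map ∂_1: C_1 → C_0 sends each edge [p,q] (with p < q) to q − p. For instance
  ∂[5,6] = [6] − [5].
As a 7×18 matrix over Z this has rank 6, with invariant factors (1,1,1,1,1,1).

∂_2: C_2 → C_1 maps a triangle to the signed sum of its edges. For instance
  ∂[4,5,6] = [5,6] − [4,6] + [4,5],
  ∂[0,2,6] = [2,6] − [0,6] + [0,2].
The 18×12 boundary matrix has rank 12 and Smith normal form diag(1,1,1,1,1,1,1,1,1,1,1,2).

Reading off H_k = ker ∂_k / im ∂_{k+1}:

  H_0: rank C_0 − rank ∂_1 = 7 − 6 = 1, and the invariant factors of ∂_1 are all 1, so H_0 = Z.
  H_1: rank ker ∂_1 − rank ∂_2 = (18 − 6) − 12 = 0, and ∂_2 has invariant factor 2 > 1, so H_1 = Z/2.
  H_2: rank ker ∂_2 − rank ∂_3 = (12 − 12) − 0 = 0, and there is no ∂_3, so H_2 = 0.

As a check, the Euler characteristic is 7 − 18 + 12 = 1, which agrees with 1 − 0 + 0 = 1.

H_0 ≅ Z,  H_1 ≅ Z/2,  H_2 = 0.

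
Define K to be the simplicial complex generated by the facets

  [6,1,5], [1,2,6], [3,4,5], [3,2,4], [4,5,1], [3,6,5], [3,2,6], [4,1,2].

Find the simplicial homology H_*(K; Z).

Order the vertices as 1 < 2 < 3 < 4 < 5 < 6. Listing each simplex with vertices in this order, K has dimension 2 with simplices:

  0-simplices (6): [1], [2], [3], [4], [5], [6]
  1-simplices (12): [1,2], [1,4], [1,5], [1,6], [2,3], [2,4], [2,6], [3,4], [3,5], [3,6], [4,5], [5,6]
  2-simplices (8): [1,2,4], [1,2,6], [1,4,5], [1,5,6], [2,3,4], [2,3,6], [3,4,5], [3,5,6]

giving chain groups C_0 ≅ Z^6, C_1 ≅ Z^12, C_2 ≅ Z^8.

Boundary ∂_1: C_1 → C_0 maps an edge to its endpoints' difference, ∂[p,q] = q − p. For instance
  ∂[1,5] = [5] − [1].
The resulting 6×12 matrix has rank 5, and its Smith normal form has invariant factors (1,1,1,1,1).

Boundary ∂_2: C_2 → C_1 sends each 2-simplex [p,q,r] to [q,r] − [p,r] + [p,q]. For instance
  ∂[1,4,5] = [4,5] − [1,5] + [1,4],
  ∂[2,3,6] = [3,6] − [2,6] + [2,3].
The resulting 12×8 matrix has rank 7, and its Smith normal form has invariant factors (1,1,1,1,1,1,1).

Now H_k = ker ∂_k / im ∂_{k+1}, so:

  H_0: rank C_0 − rank ∂_1 = 6 − 5 = 1, and the invariant factors of ∂_1 are all 1, so H_0 = Z.
  H_1: rank ker ∂_1 − rank ∂_2 = (12 − 5) − 7 = 0, and the invariant factors of ∂_2 are all 1, so H_1 = 0.
  H_2: rank ker ∂_2 − rank ∂_3 = (8 − 7) − 0 = 1, and there is no ∂_3, so H_2 = Z.

As a check, the Euler characteristic is 6 − 12 + 8 = 2, which agrees with 1 − 0 + 1 = 2.

H_0 ≅ Z,  H_1 = 0,  H_2 ≅ Z.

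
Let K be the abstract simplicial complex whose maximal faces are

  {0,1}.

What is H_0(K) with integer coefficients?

H_0 = Z.

Take the total order 0 < 1 on the vertex set. Then K (dimension 1) consists of the simplices:

  0-simplices (2): [0], [1]
  1-simplices (1): [0,1]

Hence C_0 ≅ Z^2, C_1 ≅ Z^1.

∂_1: C_1 → C_0 maps an edge to its endpoints' difference, ∂[p,q] = q − p.
The 2×1 boundary matrix has rank 1 and Smith normal form diag(1).

Computing H_k = (kernel of ∂_k) / (image of ∂_{k+1}):

  H_0: rank C_0 − rank ∂_1 = 2 − 1 = 1, and the invariant factors of ∂_1 are all 1, so H_0 ≅ Z.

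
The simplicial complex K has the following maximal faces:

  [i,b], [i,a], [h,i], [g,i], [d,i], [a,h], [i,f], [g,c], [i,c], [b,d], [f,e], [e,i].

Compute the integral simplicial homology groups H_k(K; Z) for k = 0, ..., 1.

H_0 ≅ Z,  H_1 ≅ Z^4.

Take the total order a < b < c < d < e < f < g < h < i on the vertex set. Then K (dimension 1) consists of the simplices:

  0-simplices (9): a, b, c, d, e, f, g, h, i
  1-simplices (12): ah, ai, bd, bi, cg, ci, di, ef, ei, fi, gi, hi

Hence C_0 ≅ Z^9, C_1 ≅ Z^12.

The boundary map ∂_1: C_1 → C_0 sends each edge [p,q] (with p < q) to q − p.
The resulting 9×12 matrix has rank 8, and its Smith normal form has invariant factors (1,1,1,1,1,1,1,1).

Now H_k = ker ∂_k / im ∂_{k+1}, so:

  H_0: rank C_0 − rank ∂_1 = 9 − 8 = 1, and the invariant factors of ∂_1 are all 1, so H_0 ≅ Z.
  H_1: rank ker ∂_1 − rank ∂_2 = (12 − 8) − 0 = 4, and there is no ∂_2, so H_1 ≅ Z^4.

(K is a triangulation of a wedge of 4 circles.)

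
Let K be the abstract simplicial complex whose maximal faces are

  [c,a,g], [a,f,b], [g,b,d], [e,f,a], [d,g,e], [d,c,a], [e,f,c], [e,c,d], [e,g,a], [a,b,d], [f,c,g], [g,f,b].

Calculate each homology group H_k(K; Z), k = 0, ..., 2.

H_0 ≅ Z,  H_1 ≅ Z/2,  H_2 = 0.

We work with the vertex ordering a < b < c < d < e < f < g. The simplices of K, each written with vertices in increasing order, are:

  0-simplices (7): a, b, c, d, e, f, g
  1-simplices (18): ab, ac, ad, ae, af, ag, bd, bf, bg, cd, ce, cf, cg, de, dg, ef, eg, fg
  2-simplices (12): abd, abf, acd, acg, aef, aeg, bdg, bfg, cde, cef, cfg, deg

Hence C_0 ≅ Z^7, C_1 ≅ Z^18, C_2 ≅ Z^12.

∂_1: C_1 → C_0 maps an edge to its endpoints' difference, ∂[p,q] = q − p. For instance
  ∂ab = b − a.
As a 7×18 matrix over Z this has rank 6, with invariant factors (1,1,1,1,1,1).

Boundary ∂_2: C_2 → C_1 maps a triangle to the signed sum of its edges. For instance
  ∂cef = ef − cf + ce,
  ∂abf = bf − af + ab.
As a 18×12 matrix over Z this has rank 12, with invariant factors (1,1,1,1,1,1,1,1,1,1,1,2).

Reading off H_k = ker ∂_k / im ∂_{k+1}:

  H_0: rank C_0 − rank ∂_1 = 7 − 6 = 1, and the invariant factors of ∂_1 are all 1, so H_0 = Z.
  H_1: rank ker ∂_1 − rank ∂_2 = (18 − 6) − 12 = 0, and ∂_2 has invariant factor 2 > 1, so H_1 = Z/2.
  H_2: rank ker ∂_2 − rank ∂_3 = (12 − 12) − 0 = 0, and there is no ∂_3, so H_2 = 0.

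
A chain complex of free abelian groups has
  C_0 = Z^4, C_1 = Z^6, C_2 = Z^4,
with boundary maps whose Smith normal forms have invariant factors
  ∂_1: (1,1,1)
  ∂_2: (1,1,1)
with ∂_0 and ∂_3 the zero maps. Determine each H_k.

H_0 ≅ Z,  H_1 = 0,  H_2 ≅ Z.

H_0: b_0 = 4 − 0 − 3 = 1; torsion from ∂_1 factors > 1: none. So H_0 ≅ Z.
H_1: b_1 = 6 − 3 − 3 = 0; torsion from ∂_2 factors > 1: none. So H_1 ≅ 0.
H_2: b_2 = 4 − 3 − 0 = 1; torsion from ∂_3 factors > 1: none. So H_2 ≅ Z.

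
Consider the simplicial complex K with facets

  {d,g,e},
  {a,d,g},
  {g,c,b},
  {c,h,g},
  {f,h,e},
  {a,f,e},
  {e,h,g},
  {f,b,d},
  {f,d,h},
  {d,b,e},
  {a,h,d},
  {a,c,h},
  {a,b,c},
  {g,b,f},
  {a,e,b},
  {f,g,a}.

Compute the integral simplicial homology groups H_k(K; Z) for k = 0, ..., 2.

H_0 = Z,  H_1 = Z^2,  H_2 = Z.

We work with the vertex ordering a < b < c < d < e < f < g < h. The simplices of K, each written with vertices in increasing order, are:

  0-simplices (8): a, b, c, d, e, f, g, h
  1-simplices (24): ab, ac, ad, ae, af, ag, ah, bc, bd, be, bf, bg, cg, ch, de, df, dg, dh, ef, eg, eh, fg, fh, gh
  2-simplices (16): abc, abe, ach, adg, adh, aef, afg, bcg, bde, bdf, bfg, cgh, deg, dfh, efh, egh

Hence C_0 ≅ Z^8, C_1 ≅ Z^24, C_2 ≅ Z^16.

Boundary ∂_1: C_1 → C_0 maps an edge to its endpoints' difference, ∂[p,q] = q − p.
The 8×24 boundary matrix has rank 7 and Smith normal form diag(1,1,1,1,1,1,1).

∂_2: C_2 → C_1 acts by ∂[p,q,r] = [q,r] − [p,r] + [p,q]. For instance
  ∂adg = dg − ag + ad,
  ∂bfg = fg − bg + bf.
The 24×16 boundary matrix has rank 15 and Smith normal form diag(1,1,1,1,1,1,1,1,1,1,1,1,1,1,1).

From H_k ≅ ker(∂_k) / im(∂_{k+1}) we obtain:

  H_0: rank C_0 − rank ∂_1 = 8 − 7 = 1, and the invariant factors of ∂_1 are all 1, so H_0 = Z.
  H_1: rank ker ∂_1 − rank ∂_2 = (24 − 7) − 15 = 2, and the invariant factors of ∂_2 are all 1, so H_1 = Z^2.
  H_2: rank ker ∂_2 − rank ∂_3 = (16 − 15) − 0 = 1, and there is no ∂_3, so H_2 = Z.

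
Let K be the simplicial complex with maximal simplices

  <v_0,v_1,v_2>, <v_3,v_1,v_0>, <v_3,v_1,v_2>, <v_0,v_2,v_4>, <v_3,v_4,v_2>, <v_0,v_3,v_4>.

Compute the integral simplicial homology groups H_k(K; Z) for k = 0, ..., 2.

Fix the vertex order v_0 < v_1 < v_2 < v_3 < v_4 and write every simplex with vertices in increasing order. Then dim K = 2 and the simplices of K are:

  0-simplices (5): [v_0], [v_1], [v_2], [v_3], [v_4]
  1-simplices (9): [v_0,v_1], [v_0,v_2], [v_0,v_3], [v_0,v_4], [v_1,v_2], [v_1,v_3], [v_2,v_3], [v_2,v_4], [v_3,v_4]
  2-simplices (6): [v_0,v_1,v_2], [v_0,v_1,v_3], [v_0,v_2,v_4], [v_0,v_3,v_4], [v_1,v_2,v_3], [v_2,v_3,v_4]

so the chain groups are C_0 ≅ Z^5, C_1 ≅ Z^9, C_2 ≅ Z^6.

Boundary ∂_1: C_1 → C_0 sends each edge [p,q] (with p < q) to q − p. For instance
  ∂[v_1,v_3] = [v_3] − [v_1].
As a 5×9 matrix over Z this has rank 4, with invariant factors (1,1,1,1).

The boundary map ∂_2: C_2 → C_1 acts by ∂[p,q,r] = [q,r] − [p,r] + [p,q]. For instance
  ∂[v_0,v_3,v_4] = [v_3,v_4] − [v_0,v_4] + [v_0,v_3],
  ∂[v_1,v_2,v_3] = [v_2,v_3] − [v_1,v_3] + [v_1,v_2].
The 9×6 boundary matrix has rank 5 and Smith normal form diag(1,1,1,1,1).

From H_k ≅ ker(∂_k) / im(∂_{k+1}) we obtain:

  H_0: rank C_0 − rank ∂_1 = 5 − 4 = 1, and the invariant factors of ∂_1 are all 1, so H_0 ≅ Z.
  H_1: rank ker ∂_1 − rank ∂_2 = (9 − 4) − 5 = 0, and the invariant factors of ∂_2 are all 1, so H_1 ≅ 0.
  H_2: rank ker ∂_2 − rank ∂_3 = (6 − 5) − 0 = 1, and there is no ∂_3, so H_2 ≅ Z.

As a check, the Euler characteristic is 5 − 9 + 6 = 2, which agrees with 1 − 0 + 1 = 2.
(K is a triangulation of the 2-sphere S^2.)

H_0 = Z,  H_1 = 0,  H_2 = Z.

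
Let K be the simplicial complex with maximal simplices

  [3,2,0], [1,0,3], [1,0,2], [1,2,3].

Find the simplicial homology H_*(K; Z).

Order the vertices as 0 < 1 < 2 < 3. Listing each simplex with vertices in this order, K has dimension 2 with simplices:

  0-simplices (4): [0], [1], [2], [3]
  1-simplices (6): [0,1], [0,2], [0,3], [1,2], [1,3], [2,3]
  2-simplices (4): [0,1,2], [0,1,3], [0,2,3], [1,2,3]

so the chain groups are C_0 ≅ Z^4, C_1 ≅ Z^6, C_2 ≅ Z^4.

Boundary ∂_1: C_1 → C_0 sends each edge [p,q] (with p < q) to q − p. For instance
  ∂[2,3] = [3] − [2].
The 4×6 boundary matrix has rank 3 and Smith normal form diag(1,1,1).

∂_2: C_2 → C_1 acts by ∂[p,q,r] = [q,r] − [p,r] + [p,q]. For instance
  ∂[0,2,3] = [2,3] − [0,3] + [0,2],
  ∂[0,1,3] = [1,3] − [0,3] + [0,1].
This gives a 6×4 integer matrix of rank 3; reducing to Smith normal form yields diagonal entries (1,1,1).

Reading off H_k = ker ∂_k / im ∂_{k+1}:

  H_0: rank C_0 − rank ∂_1 = 4 − 3 = 1, and the invariant factors of ∂_1 are all 1, so H_0 = Z.
  H_1: rank ker ∂_1 − rank ∂_2 = (6 − 3) − 3 = 0, and the invariant factors of ∂_2 are all 1, so H_1 = 0.
  H_2: rank ker ∂_2 − rank ∂_3 = (4 − 3) − 0 = 1, and there is no ∂_3, so H_2 = Z.

H_0 ≅ Z,  H_1 = 0,  H_2 ≅ Z.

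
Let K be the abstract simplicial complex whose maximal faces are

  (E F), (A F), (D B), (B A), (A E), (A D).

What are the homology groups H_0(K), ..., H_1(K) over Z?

Fix the vertex order A < B < D < E < F and write every simplex with vertices in increasing order. Then dim K = 1 and the simplices of K are:

  0-simplices (5): A, B, D, E, F
  1-simplices (6): AB, AD, AE, AF, BD, EF

giving chain groups C_0 ≅ Z^5, C_1 ≅ Z^6.

∂_1: C_1 → C_0 is given by ∂[p,q] = [q] − [p].
The 5×6 boundary matrix has rank 4 and Smith normal form diag(1,1,1,1).

From H_k ≅ ker(∂_k) / im(∂_{k+1}) we obtain:

  H_0: rank C_0 − rank ∂_1 = 5 − 4 = 1, and the invariant factors of ∂_1 are all 1, so H_0 = Z.
  H_1: rank ker ∂_1 − rank ∂_2 = (6 − 4) − 0 = 2, and there is no ∂_2, so H_1 = Z^2.

As a check, the Euler characteristic is 5 − 6 = -1, which agrees with 1 − 2 = -1.

H_0 = Z,  H_1 = Z^2.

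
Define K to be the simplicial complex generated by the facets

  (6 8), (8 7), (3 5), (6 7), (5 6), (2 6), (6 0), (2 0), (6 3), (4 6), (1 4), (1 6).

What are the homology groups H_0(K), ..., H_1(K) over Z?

H_0 ≅ Z,  H_1 ≅ Z^4.

Take the total order 0 < 1 < 2 < 3 < 4 < 5 < 6 < 7 < 8 on the vertex set. Then K (dimension 1) consists of the simplices:

  0-simplices (9): [0], [1], [2], [3], [4], [5], [6], [7], [8]
  1-simplices (12): [0,2], [0,6], [1,4], [1,6], [2,6], [3,5], [3,6], [4,6], [5,6], [6,7], [6,8], [7,8]

so the chain groups are C_0 ≅ Z^9, C_1 ≅ Z^12.

Boundary ∂_1: C_1 → C_0 sends each edge [p,q] (with p < q) to q − p. For instance
  ∂[0,2] = [2] − [0].
The 9×12 boundary matrix has rank 8 and Smith normal form diag(1,1,1,1,1,1,1,1).

Now H_k = ker ∂_k / im ∂_{k+1}, so:

  H_0: rank C_0 − rank ∂_1 = 9 − 8 = 1, and the invariant factors of ∂_1 are all 1, so H_0 ≅ Z.
  H_1: rank ker ∂_1 − rank ∂_2 = (12 − 8) − 0 = 4, and there is no ∂_2, so H_1 ≅ Z^4.

As a check, the Euler characteristic is 9 − 12 = -3, which agrees with 1 − 4 = -3.
(K is a triangulation of a wedge of 4 circles.)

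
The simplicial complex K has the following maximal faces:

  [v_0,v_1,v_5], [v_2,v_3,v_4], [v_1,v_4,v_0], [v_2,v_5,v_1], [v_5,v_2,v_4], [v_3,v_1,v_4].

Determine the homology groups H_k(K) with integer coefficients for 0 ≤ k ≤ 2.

Order the vertices as v_0 < v_1 < v_2 < v_3 < v_4 < v_5. Listing each simplex with vertices in this order, K has dimension 2 with simplices:

  0-simplices (6): [v_0], [v_1], [v_2], [v_3], [v_4], [v_5]
  1-simplices (12): [v_0,v_1], [v_0,v_4], [v_0,v_5], [v_1,v_2], [v_1,v_3], [v_1,v_4], [v_1,v_5], [v_2,v_3], [v_2,v_4], [v_2,v_5], [v_3,v_4], [v_4,v_5]
  2-simplices (6): [v_0,v_1,v_4], [v_0,v_1,v_5], [v_1,v_2,v_5], [v_1,v_3,v_4], [v_2,v_3,v_4], [v_2,v_4,v_5]

Hence C_0 ≅ Z^6, C_1 ≅ Z^12, C_2 ≅ Z^6.

Boundary ∂_1: C_1 → C_0 sends each edge [p,q] (with p < q) to q − p.
As a 6×12 matrix over Z this has rank 5, with invariant factors (1,1,1,1,1).

The boundary map ∂_2: C_2 → C_1 acts by ∂[p,q,r] = [q,r] − [p,r] + [p,q]. For instance
  ∂[v_2,v_4,v_5] = [v_4,v_5] − [v_2,v_5] + [v_2,v_4],
  ∂[v_0,v_1,v_4] = [v_1,v_4] − [v_0,v_4] + [v_0,v_1].
The 12×6 boundary matrix has rank 6 and Smith normal form diag(1,1,1,1,1,1).

Computing H_k = (kernel of ∂_k) / (image of ∂_{k+1}):

  H_0: rank C_0 − rank ∂_1 = 6 − 5 = 1, and the invariant factors of ∂_1 are all 1, so H_0 ≅ Z.
  H_1: rank ker ∂_1 − rank ∂_2 = (12 − 5) − 6 = 1, and the invariant factors of ∂_2 are all 1, so H_1 ≅ Z.
  H_2: rank ker ∂_2 − rank ∂_3 = (6 − 6) − 0 = 0, and there is no ∂_3, so H_2 ≅ 0.

H_0 ≅ Z,  H_1 ≅ Z,  H_2 = 0.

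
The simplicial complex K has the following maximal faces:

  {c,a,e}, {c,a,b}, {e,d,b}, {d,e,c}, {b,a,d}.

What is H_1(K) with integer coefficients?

We work with the vertex ordering a < b < c < d < e. The simplices of K, each written with vertices in increasing order, are:

  0-simplices (5): a, b, c, d, e
  1-simplices (10): ab, ac, ad, ae, bc, bd, be, cd, ce, de
  2-simplices (5): abc, abd, ace, bde, cde

giving chain groups C_0 ≅ Z^5, C_1 ≅ Z^10, C_2 ≅ Z^5.

The boundary map ∂_1: C_1 → C_0 sends each edge [p,q] (with p < q) to q − p. For instance
  ∂ac = c − a.
As a 5×10 matrix over Z this has rank 4, with invariant factors (1,1,1,1).

∂_2: C_2 → C_1 acts by ∂[p,q,r] = [q,r] − [p,r] + [p,q]. For instance
  ∂abd = bd − ad + ab,
  ∂bde = de − be + bd.
The 10×5 boundary matrix has rank 5 and Smith normal form diag(1,1,1,1,1).

Reading off H_k = ker ∂_k / im ∂_{k+1}:

  H_1: rank ker ∂_1 − rank ∂_2 = (10 − 4) − 5 = 1, and the invariant factors of ∂_2 are all 1, so H_1 = Z.

H_1 = Z.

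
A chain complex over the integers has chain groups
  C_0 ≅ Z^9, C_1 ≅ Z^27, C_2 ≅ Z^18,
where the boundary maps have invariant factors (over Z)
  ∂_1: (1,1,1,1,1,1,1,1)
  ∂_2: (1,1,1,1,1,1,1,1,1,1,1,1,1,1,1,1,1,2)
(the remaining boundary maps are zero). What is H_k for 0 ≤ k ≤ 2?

H_0 = Z,  H_1 = Z ⊕ Z/2Z,  H_2 = 0.

H_0: b_0 = 9 − 0 − 8 = 1; torsion from ∂_1 factors > 1: none. So H_0 = Z.
H_1: b_1 = 27 − 8 − 18 = 1; torsion from ∂_2 factors > 1: [2]. So H_1 = Z ⊕ Z/2Z.
H_2: b_2 = 18 − 18 − 0 = 0; torsion from ∂_3 factors > 1: none. So H_2 = 0.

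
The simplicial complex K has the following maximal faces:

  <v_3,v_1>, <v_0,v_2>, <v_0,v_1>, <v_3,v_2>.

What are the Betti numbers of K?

b_0 = 1, b_1 = 1.

Take the total order v_0 < v_1 < v_2 < v_3 on the vertex set. Then K (dimension 1) consists of the simplices:

  0-simplices (4): [v_0], [v_1], [v_2], [v_3]
  1-simplices (4): [v_0,v_1], [v_0,v_2], [v_1,v_3], [v_2,v_3]

so the chain groups are C_0 ≅ Z^4, C_1 ≅ Z^4.

The boundary map ∂_1: C_1 → C_0 sends each edge [p,q] (with p < q) to q − p. For instance
  ∂[v_2,v_3] = [v_3] − [v_2].
The 4×4 boundary matrix has rank 3 and Smith normal form diag(1,1,1).

Now H_k = ker ∂_k / im ∂_{k+1}, so:

  H_0: rank C_0 − rank ∂_1 = 4 − 3 = 1, and the invariant factors of ∂_1 are all 1, so H_0 ≅ Z.
  H_1: rank ker ∂_1 − rank ∂_2 = (4 − 3) − 0 = 1, and there is no ∂_2, so H_1 ≅ Z.

Hence the Betti numbers are b_0 = 1, b_1 = 1.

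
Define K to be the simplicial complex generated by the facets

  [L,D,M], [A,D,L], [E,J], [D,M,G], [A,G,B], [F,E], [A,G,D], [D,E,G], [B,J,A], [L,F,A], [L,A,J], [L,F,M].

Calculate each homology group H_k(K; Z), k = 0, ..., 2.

H_0 = Z,  H_1 = Z^2,  H_2 = 0.

We work with the vertex ordering A < B < D < E < F < G < J < L < M. The simplices of K, each written with vertices in increasing order, are:

  0-simplices (9): A, B, D, E, F, G, J, L, M
  1-simplices (20): AB, AD, AF, AG, AJ, AL, BG, BJ, DE, DG, DL, DM, EF, EG, EJ, FL, FM, GM, JL, LM
  2-simplices (10): ABG, ABJ, ADG, ADL, AFL, AJL, DEG, DGM, DLM, FLM

giving chain groups C_0 ≅ Z^9, C_1 ≅ Z^20, C_2 ≅ Z^10.

Boundary ∂_1: C_1 → C_0 is given by ∂[p,q] = [q] − [p]. For instance
  ∂DE = E − D.
The resulting 9×20 matrix has rank 8, and its Smith normal form has invariant factors (1,1,1,1,1,1,1,1).

∂_2: C_2 → C_1 sends each 2-simplex [p,q,r] to [q,r] − [p,r] + [p,q]. For instance
  ∂ABG = BG − AG + AB,
  ∂ABJ = BJ − AJ + AB.
This gives a 20×10 integer matrix of rank 10; reducing to Smith normal form yields diagonal entries (1,1,1,1,1,1,1,1,1,1).

From H_k ≅ ker(∂_k) / im(∂_{k+1}) we obtain:

  H_0: rank C_0 − rank ∂_1 = 9 − 8 = 1, and the invariant factors of ∂_1 are all 1, so H_0 = Z.
  H_1: rank ker ∂_1 − rank ∂_2 = (20 − 8) − 10 = 2, and the invariant factors of ∂_2 are all 1, so H_1 = Z^2.
  H_2: rank ker ∂_2 − rank ∂_3 = (10 − 10) − 0 = 0, and there is no ∂_3, so H_2 = 0.

As a check, the Euler characteristic is 9 − 20 + 10 = -1, which agrees with 1 − 2 + 0 = -1.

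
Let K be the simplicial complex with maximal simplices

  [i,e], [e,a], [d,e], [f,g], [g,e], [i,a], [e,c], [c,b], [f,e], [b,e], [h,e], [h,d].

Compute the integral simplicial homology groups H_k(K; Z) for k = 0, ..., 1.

H_0 = Z,  H_1 = Z^4.

Take the total order a < b < c < d < e < f < g < h < i on the vertex set. Then K (dimension 1) consists of the simplices:

  0-simplices (9): a, b, c, d, e, f, g, h, i
  1-simplices (12): ae, ai, bc, be, ce, de, dh, ef, eg, eh, ei, fg

so the chain groups are C_0 ≅ Z^9, C_1 ≅ Z^12.

The boundary map ∂_1: C_1 → C_0 is given by ∂[p,q] = [q] − [p].
This gives a 9×12 integer matrix of rank 8; reducing to Smith normal form yields diagonal entries (1,1,1,1,1,1,1,1).

Reading off H_k = ker ∂_k / im ∂_{k+1}:

  H_0: rank C_0 − rank ∂_1 = 9 − 8 = 1, and the invariant factors of ∂_1 are all 1, so H_0 ≅ Z.
  H_1: rank ker ∂_1 − rank ∂_2 = (12 − 8) − 0 = 4, and there is no ∂_2, so H_1 ≅ Z^4.

As a check, the Euler characteristic is 9 − 12 = -3, which agrees with 1 − 4 = -3.
(K is a triangulation of a wedge of 4 circles.)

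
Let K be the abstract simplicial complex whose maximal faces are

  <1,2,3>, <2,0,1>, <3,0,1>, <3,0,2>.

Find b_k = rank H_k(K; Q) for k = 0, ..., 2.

Fix the vertex order 0 < 1 < 2 < 3 and write every simplex with vertices in increasing order. Then dim K = 2 and the simplices of K are:

  0-simplices (4): [0], [1], [2], [3]
  1-simplices (6): [0,1], [0,2], [0,3], [1,2], [1,3], [2,3]
  2-simplices (4): [0,1,2], [0,1,3], [0,2,3], [1,2,3]

Hence C_0 ≅ Z^4, C_1 ≅ Z^6, C_2 ≅ Z^4.

∂_1: C_1 → C_0 is given by ∂[p,q] = [q] − [p].
The resulting 4×6 matrix has rank 3, and its Smith normal form has invariant factors (1,1,1).

∂_2: C_2 → C_1 acts by ∂[p,q,r] = [q,r] − [p,r] + [p,q]. For instance
  ∂[0,1,2] = [1,2] − [0,2] + [0,1],
  ∂[0,2,3] = [2,3] − [0,3] + [0,2].
As a 6×4 matrix over Z this has rank 3, with invariant factors (1,1,1).

Reading off H_k = ker ∂_k / im ∂_{k+1}:

  H_0: rank C_0 − rank ∂_1 = 4 − 3 = 1, and the invariant factors of ∂_1 are all 1, so H_0 = Z.
  H_1: rank ker ∂_1 − rank ∂_2 = (6 − 3) − 3 = 0, and the invariant factors of ∂_2 are all 1, so H_1 = 0.
  H_2: rank ker ∂_2 − rank ∂_3 = (4 − 3) − 0 = 1, and there is no ∂_3, so H_2 = Z.

Hence the Betti numbers are b_0 = 1, b_1 = 0, b_2 = 1.

b_0 = 1, b_1 = 0, b_2 = 1.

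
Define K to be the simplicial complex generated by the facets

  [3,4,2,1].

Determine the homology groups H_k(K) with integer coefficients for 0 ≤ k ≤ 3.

H_0 ≅ Z,  H_1 = 0,  H_2 = 0,  H_3 = 0.

Order the vertices as 1 < 2 < 3 < 4. Listing each simplex with vertices in this order, K has dimension 3 with simplices:

  0-simplices (4): [1], [2], [3], [4]
  1-simplices (6): [1,2], [1,3], [1,4], [2,3], [2,4], [3,4]
  2-simplices (4): [1,2,3], [1,2,4], [1,3,4], [2,3,4]
  3-simplices (1): [1,2,3,4]

giving chain groups C_0 ≅ Z^4, C_1 ≅ Z^6, C_2 ≅ Z^4, C_3 ≅ Z^1.

The boundary map ∂_1: C_1 → C_0 maps an edge to its endpoints' difference, ∂[p,q] = q − p. For instance
  ∂[2,4] = [4] − [2].
As a 4×6 matrix over Z this has rank 3, with invariant factors (1,1,1).

The boundary map ∂_2: C_2 → C_1 maps a triangle to the signed sum of its edges. For instance
  ∂[1,3,4] = [3,4] − [1,4] + [1,3],
  ∂[1,2,3] = [2,3] − [1,3] + [1,2].
The resulting 6×4 matrix has rank 3, and its Smith normal form has invariant factors (1,1,1).

∂_3: C_3 → C_2 sends each 3-simplex σ to the alternating sum Σ_i (−1)^i (σ with its i-th vertex removed). For instance
  ∂[1,2,3,4] = [2,3,4] − [1,3,4] + [1,2,4] − [1,2,3].
This gives a 4×1 integer matrix of rank 1; reducing to Smith normal form yields diagonal entries (1).

Reading off H_k = ker ∂_k / im ∂_{k+1}:

  H_0: rank C_0 − rank ∂_1 = 4 − 3 = 1, and the invariant factors of ∂_1 are all 1, so H_0 = Z.
  H_1: rank ker ∂_1 − rank ∂_2 = (6 − 3) − 3 = 0, and the invariant factors of ∂_2 are all 1, so H_1 = 0.
  H_2: rank ker ∂_2 − rank ∂_3 = (4 − 3) − 1 = 0, and the invariant factors of ∂_3 are all 1, so H_2 = 0.
  H_3: rank ker ∂_3 − rank ∂_4 = (1 − 1) − 0 = 0, and there is no ∂_4, so H_3 = 0.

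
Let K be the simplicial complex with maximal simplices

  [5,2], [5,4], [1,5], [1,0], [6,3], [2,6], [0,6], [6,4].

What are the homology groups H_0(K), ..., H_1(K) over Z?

H_0 ≅ Z,  H_1 ≅ Z^2.

K has 7 vertices, 8 edges.
rank ∂_0 = 0, rank ∂_1 = 6 ⇒ b_0 = 7 − 0 − 6 = 1; all invariant factors of ∂_1 are 1 so no torsion. So H_0 ≅ Z.
rank ∂_1 = 6, rank ∂_2 = 0 ⇒ b_1 = 8 − 6 − 0 = 2. So H_1 ≅ Z^2.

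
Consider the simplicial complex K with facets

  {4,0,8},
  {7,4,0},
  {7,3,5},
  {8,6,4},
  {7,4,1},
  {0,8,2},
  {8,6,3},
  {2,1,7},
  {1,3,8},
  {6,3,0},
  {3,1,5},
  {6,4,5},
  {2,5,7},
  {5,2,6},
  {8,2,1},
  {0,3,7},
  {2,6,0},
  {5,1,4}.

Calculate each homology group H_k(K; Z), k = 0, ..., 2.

Fix the vertex order 0 < 1 < 2 < 3 < 4 < 5 < 6 < 7 < 8 and write every simplex with vertices in increasing order. Then dim K = 2 and the simplices of K are:

  0-simplices (9): [0], [1], [2], [3], [4], [5], [6], [7], [8]
  1-simplices (27): (27 of them)
  2-simplices (18): [0,2,6], [0,2,8], [0,3,6], [0,3,7], [0,4,7], [0,4,8], [1,2,7], [1,2,8], [1,3,5], [1,3,8], [1,4,5], [1,4,7], [2,5,6], [2,5,7], [3,5,7], [3,6,8], [4,5,6], [4,6,8]

Hence C_0 ≅ Z^9, C_1 ≅ Z^27, C_2 ≅ Z^18.

Boundary ∂_1: C_1 → C_0 maps an edge to its endpoints' difference, ∂[p,q] = q − p.
The 9×27 boundary matrix has rank 8 and Smith normal form diag(1,1,1,1,1,1,1,1).

∂_2: C_2 → C_1 acts by ∂[p,q,r] = [q,r] − [p,r] + [p,q]. For instance
  ∂[3,6,8] = [6,8] − [3,8] + [3,6],
  ∂[0,2,8] = [2,8] − [0,8] + [0,2].
This gives a 27×18 integer matrix of rank 18; reducing to Smith normal form yields diagonal entries (1,1,1,1,1,1,1,1,1,1,1,1,1,1,1,1,1,2).

Reading off H_k = ker ∂_k / im ∂_{k+1}:

  H_0: rank C_0 − rank ∂_1 = 9 − 8 = 1, and the invariant factors of ∂_1 are all 1, so H_0 ≅ Z.
  H_1: rank ker ∂_1 − rank ∂_2 = (27 − 8) − 18 = 1, and ∂_2 has invariant factor 2 > 1, so H_1 ≅ Z ⊕ Z/2Z.
  H_2: rank ker ∂_2 − rank ∂_3 = (18 − 18) − 0 = 0, and there is no ∂_3, so H_2 ≅ 0.

H_0 = Z,  H_1 = Z ⊕ Z/2Z,  H_2 = 0.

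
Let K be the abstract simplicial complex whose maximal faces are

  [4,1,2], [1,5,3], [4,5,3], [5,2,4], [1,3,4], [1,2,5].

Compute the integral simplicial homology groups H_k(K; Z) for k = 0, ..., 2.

Order the vertices as 1 < 2 < 3 < 4 < 5. Listing each simplex with vertices in this order, K has dimension 2 with simplices:

  0-simplices (5): [1], [2], [3], [4], [5]
  1-simplices (9): [1,2], [1,3], [1,4], [1,5], [2,4], [2,5], [3,4], [3,5], [4,5]
  2-simplices (6): [1,2,4], [1,2,5], [1,3,4], [1,3,5], [2,4,5], [3,4,5]

Hence C_0 ≅ Z^5, C_1 ≅ Z^9, C_2 ≅ Z^6.

∂_1: C_1 → C_0 is given by ∂[p,q] = [q] − [p]. For instance
  ∂[4,5] = [5] − [4].
As a 5×9 matrix over Z this has rank 4, with invariant factors (1,1,1,1).

Boundary ∂_2: C_2 → C_1 sends each 2-simplex [p,q,r] to [q,r] − [p,r] + [p,q]. For instance
  ∂[1,2,4] = [2,4] − [1,4] + [1,2],
  ∂[1,2,5] = [2,5] − [1,5] + [1,2].
As a 9×6 matrix over Z this has rank 5, with invariant factors (1,1,1,1,1).

From H_k ≅ ker(∂_k) / im(∂_{k+1}) we obtain:

  H_0: rank C_0 − rank ∂_1 = 5 − 4 = 1, and the invariant factors of ∂_1 are all 1, so H_0 = Z.
  H_1: rank ker ∂_1 − rank ∂_2 = (9 − 4) − 5 = 0, and the invariant factors of ∂_2 are all 1, so H_1 = 0.
  H_2: rank ker ∂_2 − rank ∂_3 = (6 − 5) − 0 = 1, and there is no ∂_3, so H_2 = Z.

H_0 ≅ Z,  H_1 = 0,  H_2 ≅ Z.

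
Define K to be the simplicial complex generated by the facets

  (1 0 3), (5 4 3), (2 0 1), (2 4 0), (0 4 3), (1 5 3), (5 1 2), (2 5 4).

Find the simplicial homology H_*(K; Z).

H_0 = Z,  H_1 = 0,  H_2 = Z.

Take the total order 0 < 1 < 2 < 3 < 4 < 5 on the vertex set. Then K (dimension 2) consists of the simplices:

  0-simplices (6): [0], [1], [2], [3], [4], [5]
  1-simplices (12): [0,1], [0,2], [0,3], [0,4], [1,2], [1,3], [1,5], [2,4], [2,5], [3,4], [3,5], [4,5]
  2-simplices (8): [0,1,2], [0,1,3], [0,2,4], [0,3,4], [1,2,5], [1,3,5], [2,4,5], [3,4,5]

giving chain groups C_0 ≅ Z^6, C_1 ≅ Z^12, C_2 ≅ Z^8.

Boundary ∂_1: C_1 → C_0 is given by ∂[p,q] = [q] − [p]. For instance
  ∂[0,1] = [1] − [0].
As a 6×12 matrix over Z this has rank 5, with invariant factors (1,1,1,1,1).

∂_2: C_2 → C_1 sends each 2-simplex [p,q,r] to [q,r] − [p,r] + [p,q]. For instance
  ∂[3,4,5] = [4,5] − [3,5] + [3,4],
  ∂[0,1,2] = [1,2] − [0,2] + [0,1].
This gives a 12×8 integer matrix of rank 7; reducing to Smith normal form yields diagonal entries (1,1,1,1,1,1,1).

Reading off H_k = ker ∂_k / im ∂_{k+1}:

  H_0: rank C_0 − rank ∂_1 = 6 − 5 = 1, and the invariant factors of ∂_1 are all 1, so H_0 = Z.
  H_1: rank ker ∂_1 − rank ∂_2 = (12 − 5) − 7 = 0, and the invariant factors of ∂_2 are all 1, so H_1 = 0.
  H_2: rank ker ∂_2 − rank ∂_3 = (8 − 7) − 0 = 1, and there is no ∂_3, so H_2 = Z.

As a check, the Euler characteristic is 6 − 12 + 8 = 2, which agrees with 1 − 0 + 1 = 2.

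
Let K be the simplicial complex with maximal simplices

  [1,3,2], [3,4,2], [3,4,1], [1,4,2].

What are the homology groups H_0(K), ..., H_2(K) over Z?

H_0 = Z,  H_1 = 0,  H_2 = Z.

We work with the vertex ordering 1 < 2 < 3 < 4. The simplices of K, each written with vertices in increasing order, are:

  0-simplices (4): [1], [2], [3], [4]
  1-simplices (6): [1,2], [1,3], [1,4], [2,3], [2,4], [3,4]
  2-simplices (4): [1,2,3], [1,2,4], [1,3,4], [2,3,4]

giving chain groups C_0 ≅ Z^4, C_1 ≅ Z^6, C_2 ≅ Z^4.

∂_1: C_1 → C_0 is given by ∂[p,q] = [q] − [p].
As a 4×6 matrix over Z this has rank 3, with invariant factors (1,1,1).

∂_2: C_2 → C_1 acts by ∂[p,q,r] = [q,r] − [p,r] + [p,q]. For instance
  ∂[2,3,4] = [3,4] − [2,4] + [2,3],
  ∂[1,2,3] = [2,3] − [1,3] + [1,2].
The 6×4 boundary matrix has rank 3 and Smith normal form diag(1,1,1).

From H_k ≅ ker(∂_k) / im(∂_{k+1}) we obtain:

  H_0: rank C_0 − rank ∂_1 = 4 − 3 = 1, and the invariant factors of ∂_1 are all 1, so H_0 ≅ Z.
  H_1: rank ker ∂_1 − rank ∂_2 = (6 − 3) − 3 = 0, and the invariant factors of ∂_2 are all 1, so H_1 ≅ 0.
  H_2: rank ker ∂_2 − rank ∂_3 = (4 − 3) − 0 = 1, and there is no ∂_3, so H_2 ≅ Z.

As a check, the Euler characteristic is 4 − 6 + 4 = 2, which agrees with 1 − 0 + 1 = 2.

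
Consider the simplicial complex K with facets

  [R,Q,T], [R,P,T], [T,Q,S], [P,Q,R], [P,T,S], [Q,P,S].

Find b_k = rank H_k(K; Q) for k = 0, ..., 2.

We work with the vertex ordering P < Q < R < S < T. The simplices of K, each written with vertices in increasing order, are:

  0-simplices (5): P, Q, R, S, T
  1-simplices (9): PQ, PR, PS, PT, QR, QS, QT, RT, ST
  2-simplices (6): PQR, PQS, PRT, PST, QRT, QST

Hence C_0 ≅ Z^5, C_1 ≅ Z^9, C_2 ≅ Z^6.

The boundary map ∂_1: C_1 → C_0 sends each edge [p,q] (with p < q) to q − p.
As a 5×9 matrix over Z this has rank 4, with invariant factors (1,1,1,1).

Boundary ∂_2: C_2 → C_1 maps a triangle to the signed sum of its edges. For instance
  ∂PRT = RT − PT + PR,
  ∂PQS = QS − PS + PQ.
This gives a 9×6 integer matrix of rank 5; reducing to Smith normal form yields diagonal entries (1,1,1,1,1).

Computing H_k = (kernel of ∂_k) / (image of ∂_{k+1}):

  H_0: rank C_0 − rank ∂_1 = 5 − 4 = 1, and the invariant factors of ∂_1 are all 1, so H_0 = Z.
  H_1: rank ker ∂_1 − rank ∂_2 = (9 − 4) − 5 = 0, and the invariant factors of ∂_2 are all 1, so H_1 = 0.
  H_2: rank ker ∂_2 − rank ∂_3 = (6 − 5) − 0 = 1, and there is no ∂_3, so H_2 = Z.

Hence the Betti numbers are b_0 = 1, b_1 = 0, b_2 = 1.

b_0 = 1, b_1 = 0, b_2 = 1.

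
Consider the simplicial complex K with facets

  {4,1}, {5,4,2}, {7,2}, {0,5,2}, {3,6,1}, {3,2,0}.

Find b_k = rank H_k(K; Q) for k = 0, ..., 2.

Fix the vertex order 0 < 1 < 2 < 3 < 4 < 5 < 6 < 7 and write every simplex with vertices in increasing order. Then dim K = 2 and the simplices of K are:

  0-simplices (8): [0], [1], [2], [3], [4], [5], [6], [7]
  1-simplices (12): [0,2], [0,3], [0,5], [1,3], [1,4], [1,6], [2,3], [2,4], [2,5], [2,7], [3,6], [4,5]
  2-simplices (4): [0,2,3], [0,2,5], [1,3,6], [2,4,5]

giving chain groups C_0 ≅ Z^8, C_1 ≅ Z^12, C_2 ≅ Z^4.

The boundary map ∂_1: C_1 → C_0 is given by ∂[p,q] = [q] − [p].
The resulting 8×12 matrix has rank 7, and its Smith normal form has invariant factors (1,1,1,1,1,1,1).

∂_2: C_2 → C_1 maps a triangle to the signed sum of its edges. For instance
  ∂[1,3,6] = [3,6] − [1,6] + [1,3],
  ∂[2,4,5] = [4,5] − [2,5] + [2,4].
As a 12×4 matrix over Z this has rank 4, with invariant factors (1,1,1,1).

Now H_k = ker ∂_k / im ∂_{k+1}, so:

  H_0: rank C_0 − rank ∂_1 = 8 − 7 = 1, and the invariant factors of ∂_1 are all 1, so H_0 = Z.
  H_1: rank ker ∂_1 − rank ∂_2 = (12 − 7) − 4 = 1, and the invariant factors of ∂_2 are all 1, so H_1 = Z.
  H_2: rank ker ∂_2 − rank ∂_3 = (4 − 4) − 0 = 0, and there is no ∂_3, so H_2 = 0.

As a check, the Euler characteristic is 8 − 12 + 4 = 0, which agrees with 1 − 1 + 0 = 0.

Hence the Betti numbers are b_0 = 1, b_1 = 1, b_2 = 0.

b_0 = 1, b_1 = 1, b_2 = 0.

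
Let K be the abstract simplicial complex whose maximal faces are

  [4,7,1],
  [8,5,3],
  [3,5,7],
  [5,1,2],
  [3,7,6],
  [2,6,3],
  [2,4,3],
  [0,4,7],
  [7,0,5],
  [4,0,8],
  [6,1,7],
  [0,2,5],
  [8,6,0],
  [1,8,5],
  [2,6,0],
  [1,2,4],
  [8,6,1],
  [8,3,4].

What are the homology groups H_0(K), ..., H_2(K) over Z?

H_0 = Z,  H_1 = Z^2,  H_2 = Z.

Fix the vertex order 0 < 1 < 2 < 3 < 4 < 5 < 6 < 7 < 8 and write every simplex with vertices in increasing order. Then dim K = 2 and the simplices of K are:

  0-simplices (9): [0], [1], [2], [3], [4], [5], [6], [7], [8]
  1-simplices (27): (27 of them)
  2-simplices (18): [0,2,5], [0,2,6], [0,4,7], [0,4,8], [0,5,7], [0,6,8], [1,2,4], [1,2,5], [1,4,7], [1,5,8], [1,6,7], [1,6,8], [2,3,4], [2,3,6], [3,4,8], [3,5,7], [3,5,8], [3,6,7]

giving chain groups C_0 ≅ Z^9, C_1 ≅ Z^27, C_2 ≅ Z^18.

The boundary map ∂_1: C_1 → C_0 maps an edge to its endpoints' difference, ∂[p,q] = q − p.
The resulting 9×27 matrix has rank 8, and its Smith normal form has invariant factors (1,1,1,1,1,1,1,1).

Boundary ∂_2: C_2 → C_1 sends each 2-simplex [p,q,r] to [q,r] − [p,r] + [p,q]. For instance
  ∂[0,2,5] = [2,5] − [0,5] + [0,2],
  ∂[1,5,8] = [5,8] − [1,8] + [1,5].
This gives a 27×18 integer matrix of rank 17; reducing to Smith normal form yields diagonal entries (1,1,1,1,1,1,1,1,1,1,1,1,1,1,1,1,1).

Reading off H_k = ker ∂_k / im ∂_{k+1}:

  H_0: rank C_0 − rank ∂_1 = 9 − 8 = 1, and the invariant factors of ∂_1 are all 1, so H_0 ≅ Z.
  H_1: rank ker ∂_1 − rank ∂_2 = (27 − 8) − 17 = 2, and the invariant factors of ∂_2 are all 1, so H_1 ≅ Z^2.
  H_2: rank ker ∂_2 − rank ∂_3 = (18 − 17) − 0 = 1, and there is no ∂_3, so H_2 ≅ Z.

As a check, the Euler characteristic is 9 − 27 + 18 = 0, which agrees with 1 − 2 + 1 = 0.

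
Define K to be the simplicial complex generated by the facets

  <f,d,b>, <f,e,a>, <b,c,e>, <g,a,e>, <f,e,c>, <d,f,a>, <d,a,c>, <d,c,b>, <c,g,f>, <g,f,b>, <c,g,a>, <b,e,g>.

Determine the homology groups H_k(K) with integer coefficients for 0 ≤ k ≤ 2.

H_0 = Z,  H_1 = Z/2,  H_2 = 0.

Take the total order a < b < c < d < e < f < g on the vertex set. Then K (dimension 2) consists of the simplices:

  0-simplices (7): a, b, c, d, e, f, g
  1-simplices (18): ac, ad, ae, af, ag, bc, bd, be, bf, bg, cd, ce, cf, cg, df, ef, eg, fg
  2-simplices (12): acd, acg, adf, aef, aeg, bcd, bce, bdf, beg, bfg, cef, cfg

so the chain groups are C_0 ≅ Z^7, C_1 ≅ Z^18, C_2 ≅ Z^12.

∂_1: C_1 → C_0 is given by ∂[p,q] = [q] − [p].
The 7×18 boundary matrix has rank 6 and Smith normal form diag(1,1,1,1,1,1).

The boundary map ∂_2: C_2 → C_1 sends each 2-simplex [p,q,r] to [q,r] − [p,r] + [p,q]. For instance
  ∂bdf = df − bf + bd,
  ∂beg = eg − bg + be.
This gives a 18×12 integer matrix of rank 12; reducing to Smith normal form yields diagonal entries (1,1,1,1,1,1,1,1,1,1,1,2).

Reading off H_k = ker ∂_k / im ∂_{k+1}:

  H_0: rank C_0 − rank ∂_1 = 7 − 6 = 1, and the invariant factors of ∂_1 are all 1, so H_0 = Z.
  H_1: rank ker ∂_1 − rank ∂_2 = (18 − 6) − 12 = 0, and ∂_2 has invariant factor 2 > 1, so H_1 = Z/2.
  H_2: rank ker ∂_2 − rank ∂_3 = (12 − 12) − 0 = 0, and there is no ∂_3, so H_2 = 0.

As a check, the Euler characteristic is 7 − 18 + 12 = 1, which agrees with 1 − 0 + 0 = 1.
(K is a triangulation of the real projective plane RP^2.)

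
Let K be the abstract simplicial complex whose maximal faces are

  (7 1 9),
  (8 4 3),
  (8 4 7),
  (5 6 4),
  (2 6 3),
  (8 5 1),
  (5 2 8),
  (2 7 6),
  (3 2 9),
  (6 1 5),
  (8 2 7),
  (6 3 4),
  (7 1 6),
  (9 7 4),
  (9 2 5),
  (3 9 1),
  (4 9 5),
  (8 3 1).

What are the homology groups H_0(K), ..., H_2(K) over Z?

We work with the vertex ordering 1 < 2 < 3 < 4 < 5 < 6 < 7 < 8 < 9. The simplices of K, each written with vertices in increasing order, are:

  0-simplices (9): [1], [2], [3], [4], [5], [6], [7], [8], [9]
  1-simplices (27): (27 of them)
  2-simplices (18): [1,3,8], [1,3,9], [1,5,6], [1,5,8], [1,6,7], [1,7,9], [2,3,6], [2,3,9], [2,5,8], [2,5,9], [2,6,7], [2,7,8], [3,4,6], [3,4,8], [4,5,6], [4,5,9], [4,7,8], [4,7,9]

giving chain groups C_0 ≅ Z^9, C_1 ≅ Z^27, C_2 ≅ Z^18.

Boundary ∂_1: C_1 → C_0 maps an edge to its endpoints' difference, ∂[p,q] = q − p. For instance
  ∂[4,8] = [8] − [4].
As a 9×27 matrix over Z this has rank 8, with invariant factors (1,1,1,1,1,1,1,1).

The boundary map ∂_2: C_2 → C_1 maps a triangle to the signed sum of its edges. For instance
  ∂[4,5,6] = [5,6] − [4,6] + [4,5],
  ∂[2,5,9] = [5,9] − [2,9] + [2,5].
This gives a 27×18 integer matrix of rank 17; reducing to Smith normal form yields diagonal entries (1,1,1,1,1,1,1,1,1,1,1,1,1,1,1,1,1).

Now H_k = ker ∂_k / im ∂_{k+1}, so:

  H_0: rank C_0 − rank ∂_1 = 9 − 8 = 1, and the invariant factors of ∂_1 are all 1, so H_0 ≅ Z.
  H_1: rank ker ∂_1 − rank ∂_2 = (27 − 8) − 17 = 2, and the invariant factors of ∂_2 are all 1, so H_1 ≅ Z^2.
  H_2: rank ker ∂_2 − rank ∂_3 = (18 − 17) − 0 = 1, and there is no ∂_3, so H_2 ≅ Z.

H_0 = Z,  H_1 = Z^2,  H_2 = Z.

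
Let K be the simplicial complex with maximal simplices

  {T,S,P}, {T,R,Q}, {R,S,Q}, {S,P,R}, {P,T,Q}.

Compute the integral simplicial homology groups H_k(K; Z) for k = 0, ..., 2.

Order the vertices as P < Q < R < S < T. Listing each simplex with vertices in this order, K has dimension 2 with simplices:

  0-simplices (5): P, Q, R, S, T
  1-simplices (10): PQ, PR, PS, PT, QR, QS, QT, RS, RT, ST
  2-simplices (5): PQT, PRS, PST, QRS, QRT

giving chain groups C_0 ≅ Z^5, C_1 ≅ Z^10, C_2 ≅ Z^5.

Boundary ∂_1: C_1 → C_0 maps an edge to its endpoints' difference, ∂[p,q] = q − p.
The 5×10 boundary matrix has rank 4 and Smith normal form diag(1,1,1,1).

The boundary map ∂_2: C_2 → C_1 maps a triangle to the signed sum of its edges. For instance
  ∂PRS = RS − PS + PR,
  ∂PST = ST − PT + PS.
As a 10×5 matrix over Z this has rank 5, with invariant factors (1,1,1,1,1).

Computing H_k = (kernel of ∂_k) / (image of ∂_{k+1}):

  H_0: rank C_0 − rank ∂_1 = 5 − 4 = 1, and the invariant factors of ∂_1 are all 1, so H_0 = Z.
  H_1: rank ker ∂_1 − rank ∂_2 = (10 − 4) − 5 = 1, and the invariant factors of ∂_2 are all 1, so H_1 = Z.
  H_2: rank ker ∂_2 − rank ∂_3 = (5 − 5) − 0 = 0, and there is no ∂_3, so H_2 = 0.

H_0 = Z,  H_1 = Z,  H_2 = 0.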